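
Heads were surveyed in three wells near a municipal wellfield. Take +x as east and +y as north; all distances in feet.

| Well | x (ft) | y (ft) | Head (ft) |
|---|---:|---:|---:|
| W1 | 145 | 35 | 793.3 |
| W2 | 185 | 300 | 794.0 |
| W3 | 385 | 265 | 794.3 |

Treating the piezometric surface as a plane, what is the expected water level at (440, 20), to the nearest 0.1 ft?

Taking W1 as reference: W2−W1 = (40, 265, +0.7); W3−W1 = (240, 230, +1.0).
Determinant of the coordinate differences = 40·230 − 240·265 = -54400.
∂h/∂x = [(+0.7)·230 − (+1.0)·265] / -54400 = +0.001912
∂h/∂y = [40·(+1.0) − 240·(+0.7)] / -54400 = +0.002353
h(440, 20) = 793.3 + (+0.001912)·(295) + (+0.002353)·(-15) = 793.3 +0.564 -0.035 = 793.829 ft.

793.8 ft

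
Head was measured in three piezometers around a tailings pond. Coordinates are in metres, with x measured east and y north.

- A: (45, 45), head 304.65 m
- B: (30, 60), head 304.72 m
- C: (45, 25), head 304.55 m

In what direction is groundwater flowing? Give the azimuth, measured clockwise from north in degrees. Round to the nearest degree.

Taking A as reference: B−A = (-15, 15, +0.07); C−A = (0, -20, -0.10).
Solve a·Δx + b·Δy = Δh: det = (-15)·(-20) − 0·15 = 300.
∂h/∂x = [(+0.07)·(-20) − (-0.10)·15] / 300 = +0.0003333
∂h/∂y = [(-15)·(-0.10) − 0·(+0.07)] / 300 = +0.005000
Flow direction (−∇h) has components (-0.0003333 E, -0.005000 N).
Azimuth = atan2(E, N) = atan2(-0.0003333, -0.005000) = 183.8° ≈ 184°.

184°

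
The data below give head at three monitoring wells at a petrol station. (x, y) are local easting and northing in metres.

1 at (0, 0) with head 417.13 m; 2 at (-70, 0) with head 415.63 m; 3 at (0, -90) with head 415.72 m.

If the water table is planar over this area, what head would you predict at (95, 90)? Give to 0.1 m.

∂h/∂x = (415.63 − 417.13) / (-70 − 0) = +0.02143
∂h/∂y = (415.72 − 417.13) / (-90 − 0) = +0.01567
h(95, 90) = 417.13 + (+0.02143)·(95) + (+0.01567)·(90) = 417.13 +2.036 +1.410 = 420.576 m.

420.6 m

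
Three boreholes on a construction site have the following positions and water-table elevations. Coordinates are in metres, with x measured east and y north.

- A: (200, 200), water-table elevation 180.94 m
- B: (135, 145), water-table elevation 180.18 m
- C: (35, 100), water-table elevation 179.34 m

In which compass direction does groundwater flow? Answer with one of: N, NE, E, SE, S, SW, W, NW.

SW

With h = a·x + b·y + c and A as origin, the differences give:
  (-65)·a + (-55)·b = -0.76
  (-165)·a + (-100)·b = -1.60
Eliminate b (×(-100) and ×(-55), subtract): -2575·a = -12.000 → a = ∂h/∂x = +0.004660
Back-substitute: b = ∂h/∂y = +0.008311.
Flow = −∇h = (-0.004660 east, -0.008311 north), which points southwest.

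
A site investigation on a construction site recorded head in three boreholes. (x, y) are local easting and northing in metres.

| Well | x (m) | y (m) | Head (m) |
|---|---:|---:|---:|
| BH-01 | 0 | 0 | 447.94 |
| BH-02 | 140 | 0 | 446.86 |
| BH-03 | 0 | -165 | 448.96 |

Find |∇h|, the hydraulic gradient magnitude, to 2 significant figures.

∂h/∂x = (446.86 − 447.94) / (140 − 0) = -0.007714
∂h/∂y = (448.96 − 447.94) / (-165 − 0) = -0.006182
|∇h| = √(-0.007714² + -0.006182²) = 0.009885

0.0099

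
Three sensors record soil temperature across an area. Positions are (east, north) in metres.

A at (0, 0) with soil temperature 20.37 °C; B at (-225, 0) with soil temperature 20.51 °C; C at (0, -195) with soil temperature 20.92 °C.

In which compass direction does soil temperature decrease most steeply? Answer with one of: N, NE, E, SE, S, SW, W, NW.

N

∂T/∂x = (20.51 − 20.37) / (-225 − 0) = -0.0006222
∂T/∂y = (20.92 − 20.37) / (-195 − 0) = -0.002821
Steepest decrease is along −∇f = (+0.0006222 E, +0.002821 N) → north.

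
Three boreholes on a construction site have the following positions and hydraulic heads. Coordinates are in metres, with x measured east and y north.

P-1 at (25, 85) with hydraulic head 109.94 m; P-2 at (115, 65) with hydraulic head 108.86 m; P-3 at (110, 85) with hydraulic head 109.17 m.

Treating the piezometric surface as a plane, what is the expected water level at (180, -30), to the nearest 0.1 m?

107.0 m

Taking P-1 as reference: P-2−P-1 = (90, -20, -1.08); P-3−P-1 = (85, 0, -0.77).
Solve a·Δx + b·Δy = Δh: det = 90·0 − 85·(-20) = 1700.
∂h/∂x = [(-1.08)·0 − (-0.77)·(-20)] / 1700 = -0.009059
∂h/∂y = [90·(-0.77) − 85·(-1.08)] / 1700 = +0.01324
h(180, -30) = 109.94 + (-0.009059)·(155) + (+0.01324)·(-115) = 109.94 -1.404 -1.522 = 107.014 m.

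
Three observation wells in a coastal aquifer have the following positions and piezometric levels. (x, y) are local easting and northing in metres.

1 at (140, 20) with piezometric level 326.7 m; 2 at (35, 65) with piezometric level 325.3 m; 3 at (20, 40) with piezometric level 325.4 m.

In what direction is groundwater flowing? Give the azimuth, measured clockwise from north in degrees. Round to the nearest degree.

Taking 1 as reference: 2−1 = (-105, 45, -1.4); 3−1 = (-120, 20, -1.3).
Determinant of the coordinate differences = (-105)·20 − (-120)·45 = 3300.
∂h/∂x = [(-1.4)·20 − (-1.3)·45] / 3300 = +0.009242
∂h/∂y = [(-105)·(-1.3) − (-120)·(-1.4)] / 3300 = -0.009545
Flow direction (−∇h) has components (-0.009242 E, +0.009545 N).
Azimuth = atan2(E, N) = atan2(-0.009242, +0.009545) = 315.9° ≈ 316°.

316°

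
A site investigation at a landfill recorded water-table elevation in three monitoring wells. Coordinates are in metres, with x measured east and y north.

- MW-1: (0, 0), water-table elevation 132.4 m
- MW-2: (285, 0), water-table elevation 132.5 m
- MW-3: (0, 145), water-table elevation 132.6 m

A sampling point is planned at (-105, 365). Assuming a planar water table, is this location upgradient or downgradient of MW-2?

upgradient

∂h/∂x = (132.5 − 132.4) / (285 − 0) = +0.0003509
∂h/∂y = (132.6 − 132.4) / (145 − 0) = +0.001379
Head at (-105, 365) = 132.4 + (+0.0003509)·(-105) + (+0.001379)·(365) = 132.87 m.
That is higher than the 132.5 m at MW-2, so the point is upgradient.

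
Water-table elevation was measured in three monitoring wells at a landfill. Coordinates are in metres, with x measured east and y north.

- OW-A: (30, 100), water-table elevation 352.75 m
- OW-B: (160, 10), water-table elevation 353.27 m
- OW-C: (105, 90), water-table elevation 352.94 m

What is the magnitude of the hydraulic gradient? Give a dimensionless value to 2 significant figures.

With h = a·x + b·y + c and OW-A as origin, the differences give:
  130·a + (-90)·b = +0.52
  75·a + (-10)·b = +0.19
Eliminate b (×(-10) and ×(-90), subtract): 5450·a = 11.900 → a = ∂h/∂x = +0.002183
Back-substitute: b = ∂h/∂y = -0.002624.
|∇h| = √(0.002183² + -0.002624²) = 0.003413

0.0034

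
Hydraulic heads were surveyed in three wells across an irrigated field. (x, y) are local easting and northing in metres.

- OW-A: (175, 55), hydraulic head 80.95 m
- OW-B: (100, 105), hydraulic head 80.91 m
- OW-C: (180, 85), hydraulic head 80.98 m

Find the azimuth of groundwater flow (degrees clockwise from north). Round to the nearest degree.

Taking OW-A as reference: OW-B−OW-A = (-75, 50, -0.04); OW-C−OW-A = (5, 30, +0.03).
Solve a·Δx + b·Δy = Δh: det = (-75)·30 − 5·50 = -2500.
∂h/∂x = [(-0.04)·30 − (+0.03)·50] / -2500 = +0.001080
∂h/∂y = [(-75)·(+0.03) − 5·(-0.04)] / -2500 = +0.0008200
Flow direction (−∇h) has components (-0.001080 E, -0.0008200 N).
Azimuth = atan2(E, N) = atan2(-0.001080, -0.0008200) = 232.8° ≈ 233°.

233°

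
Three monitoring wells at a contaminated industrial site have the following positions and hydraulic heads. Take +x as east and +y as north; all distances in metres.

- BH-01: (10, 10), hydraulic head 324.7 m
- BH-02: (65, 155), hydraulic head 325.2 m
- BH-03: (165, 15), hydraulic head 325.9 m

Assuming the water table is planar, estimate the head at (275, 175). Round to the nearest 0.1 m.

Differences from BH-01: to BH-02 (Δx, Δy, Δh) = (55, 145, +0.5); to BH-03 = (155, 5, +1.2).
Determinant of the coordinate differences = 55·5 − 155·145 = -22200.
∂h/∂x = [(+0.5)·5 − (+1.2)·145] / -22200 = +0.007725
∂h/∂y = [55·(+1.2) − 155·(+0.5)] / -22200 = +0.0005180
h(275, 175) = 324.7 + (+0.007725)·(265) + (+0.0005180)·(165) = 324.7 +2.047 +0.085 = 326.833 m.

326.8 m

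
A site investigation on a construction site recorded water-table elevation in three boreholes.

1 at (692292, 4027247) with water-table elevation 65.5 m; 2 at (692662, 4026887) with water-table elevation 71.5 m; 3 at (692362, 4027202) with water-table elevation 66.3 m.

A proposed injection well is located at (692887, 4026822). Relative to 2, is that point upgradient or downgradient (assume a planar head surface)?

upgradient

Three-point gradient (reference 1): Δ to 2 = (370, -360, +6.0), Δ to 3 = (70, -45, +0.8).
∂h/∂x = +0.002105, ∂h/∂y = -0.01450 (det = 8550).
Head at (692887, 4026822) = 65.5 + (+0.002105)·(595) + (-0.01450)·(-425) = 72.92 m.
That is higher than the 71.5 m at 2, so the point is upgradient.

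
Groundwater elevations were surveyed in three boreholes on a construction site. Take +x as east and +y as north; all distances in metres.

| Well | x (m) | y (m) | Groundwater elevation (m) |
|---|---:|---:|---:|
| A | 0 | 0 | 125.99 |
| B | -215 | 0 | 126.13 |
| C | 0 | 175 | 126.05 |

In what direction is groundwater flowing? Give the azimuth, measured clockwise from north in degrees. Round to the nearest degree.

118°

∂h/∂x = (126.13 − 125.99) / (-215 − 0) = -0.0006512
∂h/∂y = (126.05 − 125.99) / (175 − 0) = +0.0003429
Flow direction (−∇h) has components (+0.0006512 E, -0.0003429 N).
Azimuth = atan2(E, N) = atan2(+0.0006512, -0.0003429) = 117.8° ≈ 118°.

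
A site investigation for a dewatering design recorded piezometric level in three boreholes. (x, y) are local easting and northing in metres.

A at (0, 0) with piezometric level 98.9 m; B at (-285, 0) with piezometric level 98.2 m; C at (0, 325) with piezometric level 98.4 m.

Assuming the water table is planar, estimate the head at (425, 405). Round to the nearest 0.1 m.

∂h/∂x = (98.2 − 98.9) / (-285 − 0) = +0.002456
∂h/∂y = (98.4 − 98.9) / (325 − 0) = -0.001538
h(425, 405) = 98.9 + (+0.002456)·(425) + (-0.001538)·(405) = 98.9 +1.044 -0.623 = 99.321 m.

99.3 m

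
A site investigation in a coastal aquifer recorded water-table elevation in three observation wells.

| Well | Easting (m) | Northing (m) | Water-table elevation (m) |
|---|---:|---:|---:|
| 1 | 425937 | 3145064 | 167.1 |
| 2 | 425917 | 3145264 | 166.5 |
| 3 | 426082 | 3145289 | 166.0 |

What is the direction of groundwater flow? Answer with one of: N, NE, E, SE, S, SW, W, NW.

NE

Taking 1 as reference: 2−1 = (-20, 200, -0.6); 3−1 = (145, 225, -1.1).
Solve a·Δx + b·Δy = Δh: det = (-20)·225 − 145·200 = -33500.
∂h/∂x = [(-0.6)·225 − (-1.1)·200] / -33500 = -0.002537
∂h/∂y = [(-20)·(-1.1) − 145·(-0.6)] / -33500 = -0.003254
Flow = −∇h = (+0.002537 east, +0.003254 north), which points northeast.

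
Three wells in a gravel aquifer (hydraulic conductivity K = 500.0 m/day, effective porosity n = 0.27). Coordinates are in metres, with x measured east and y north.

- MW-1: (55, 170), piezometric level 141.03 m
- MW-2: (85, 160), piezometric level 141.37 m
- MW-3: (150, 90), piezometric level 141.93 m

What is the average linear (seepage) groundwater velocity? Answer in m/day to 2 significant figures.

24 m/day

With h = a·x + b·y + c and MW-1 as origin, the differences give:
  30·a + (-10)·b = +0.34
  95·a + (-80)·b = +0.90
Eliminate b (×(-80) and ×(-10), subtract): -1450·a = -18.200 → a = ∂h/∂x = +0.01255
Back-substitute: b = ∂h/∂y = +0.003655.
|∇h| = √(0.01255² + 0.003655²) = 0.01307
Seepage velocity v = K·i/n = 500.0 × 0.01307 / 0.27 = 24.2 m/day.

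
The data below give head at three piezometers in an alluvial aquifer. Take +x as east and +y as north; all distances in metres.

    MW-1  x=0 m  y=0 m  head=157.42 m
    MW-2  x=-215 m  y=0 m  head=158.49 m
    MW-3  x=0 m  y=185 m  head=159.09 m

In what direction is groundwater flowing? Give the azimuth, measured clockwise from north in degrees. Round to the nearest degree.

151°

∂h/∂x = (158.49 − 157.42) / (-215 − 0) = -0.004977
∂h/∂y = (159.09 − 157.42) / (185 − 0) = +0.009027
Flow direction (−∇h) has components (+0.004977 E, -0.009027 N).
Azimuth = atan2(E, N) = atan2(+0.004977, -0.009027) = 151.1° ≈ 151°.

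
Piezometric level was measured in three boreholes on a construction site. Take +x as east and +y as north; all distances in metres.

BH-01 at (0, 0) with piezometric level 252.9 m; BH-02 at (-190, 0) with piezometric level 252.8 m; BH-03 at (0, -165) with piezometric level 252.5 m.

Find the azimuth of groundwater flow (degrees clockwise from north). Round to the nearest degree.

∂h/∂x = (252.8 − 252.9) / (-190 − 0) = +0.0005263
∂h/∂y = (252.5 − 252.9) / (-165 − 0) = +0.002424
Flow direction (−∇h) has components (-0.0005263 E, -0.002424 N).
Azimuth = atan2(E, N) = atan2(-0.0005263, -0.002424) = 192.2° ≈ 192°.

192°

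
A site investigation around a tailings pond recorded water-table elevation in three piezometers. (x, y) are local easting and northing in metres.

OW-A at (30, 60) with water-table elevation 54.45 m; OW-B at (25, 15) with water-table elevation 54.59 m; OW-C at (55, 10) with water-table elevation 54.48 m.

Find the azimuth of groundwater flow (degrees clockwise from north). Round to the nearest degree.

057°

With h = a·x + b·y + c and OW-A as origin, the differences give:
  (-5)·a + (-45)·b = +0.14
  25·a + (-50)·b = +0.03
Eliminate b (×(-50) and ×(-45), subtract): 1375·a = -5.650 → a = ∂h/∂x = -0.004109
Back-substitute: b = ∂h/∂y = -0.002655.
Flow direction (−∇h) has components (+0.004109 E, +0.002655 N).
Azimuth = atan2(E, N) = atan2(+0.004109, +0.002655) = 57.1° ≈ 057°.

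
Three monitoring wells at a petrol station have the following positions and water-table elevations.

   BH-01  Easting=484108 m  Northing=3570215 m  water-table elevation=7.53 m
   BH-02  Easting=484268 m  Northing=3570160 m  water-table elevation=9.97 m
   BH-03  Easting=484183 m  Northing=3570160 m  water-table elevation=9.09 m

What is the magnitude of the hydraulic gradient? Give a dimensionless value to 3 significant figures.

Three-point gradient (reference BH-01): Δ to BH-02 = (160, -55, +2.44), Δ to BH-03 = (75, -55, +1.56).
∂h/∂x = +0.01035, ∂h/∂y = -0.01425 (det = -4675).
|∇h| = √(0.01035² + -0.01425²) = 0.01761

0.0176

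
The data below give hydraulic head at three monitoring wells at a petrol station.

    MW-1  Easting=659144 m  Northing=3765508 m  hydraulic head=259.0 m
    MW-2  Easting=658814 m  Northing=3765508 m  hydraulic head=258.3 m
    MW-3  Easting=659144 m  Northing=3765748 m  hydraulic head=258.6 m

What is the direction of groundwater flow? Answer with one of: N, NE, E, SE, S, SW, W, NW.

∂h/∂x = (258.3 − 259.0) / (658814 − 659144) = +0.002121
∂h/∂y = (258.6 − 259.0) / (3765748 − 3765508) = -0.001667
Flow = −∇h = (-0.002121 east, +0.001667 north), which points northwest.

NW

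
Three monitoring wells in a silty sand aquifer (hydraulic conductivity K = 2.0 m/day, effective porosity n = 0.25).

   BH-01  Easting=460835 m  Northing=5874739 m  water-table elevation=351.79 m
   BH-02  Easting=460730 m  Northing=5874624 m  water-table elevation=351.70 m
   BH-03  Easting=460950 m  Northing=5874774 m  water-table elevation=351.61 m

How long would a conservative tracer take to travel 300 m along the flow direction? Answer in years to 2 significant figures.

26 years

Differences from BH-01: to BH-02 (Δx, Δy, Δh) = (-105, -115, -0.09); to BH-03 = (115, 35, -0.18).
Determinant of the coordinate differences = (-105)·35 − 115·(-115) = 9550.
∂h/∂x = [(-0.09)·35 − (-0.18)·(-115)] / 9550 = -0.002497
∂h/∂y = [(-105)·(-0.18) − 115·(-0.09)] / 9550 = +0.003063
|∇h| = √(-0.002497² + 0.003063²) = 0.003952
Seepage velocity v = K·i/n = 2.0 × 0.003952 / 0.25 = 0.03162 m/day.
t = 300 / 0.03162 = 9488 days = 26 years.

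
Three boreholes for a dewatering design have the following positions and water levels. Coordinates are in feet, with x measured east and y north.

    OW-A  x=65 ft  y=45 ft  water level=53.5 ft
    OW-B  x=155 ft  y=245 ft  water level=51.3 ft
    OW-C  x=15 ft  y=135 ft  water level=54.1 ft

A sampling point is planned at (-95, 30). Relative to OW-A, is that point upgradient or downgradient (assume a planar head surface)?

With h = a·x + b·y + c and OW-A as origin, the differences give:
  90·a + 200·b = -2.2
  (-50)·a + 90·b = +0.6
Eliminate b (×90 and ×200, subtract): 18100·a = -318.00 → a = ∂h/∂x = -0.01757
Back-substitute: b = ∂h/∂y = -0.003094.
Head at (-95, 30) = 53.5 + (-0.01757)·(-160) + (-0.003094)·(-15) = 56.36 ft.
That is higher than the 53.5 ft at OW-A, so the point is upgradient.

upgradient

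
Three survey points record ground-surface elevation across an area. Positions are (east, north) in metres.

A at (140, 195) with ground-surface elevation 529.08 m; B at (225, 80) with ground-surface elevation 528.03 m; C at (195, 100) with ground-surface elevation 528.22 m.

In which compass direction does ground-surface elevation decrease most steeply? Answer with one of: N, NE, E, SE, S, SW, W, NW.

Taking A as reference: B−A = (85, -115, -1.05); C−A = (55, -95, -0.86).
Solve a·Δx + b·Δy = Δz: det = 85·(-95) − 55·(-115) = -1750.
∂z/∂x = [(-1.05)·(-95) − (-0.86)·(-115)] / -1750 = -0.0004857
∂z/∂y = [85·(-0.86) − 55·(-1.05)] / -1750 = +0.008771
Steepest decrease is along −∇f = (+0.0004857 E, -0.008771 N) → south.

S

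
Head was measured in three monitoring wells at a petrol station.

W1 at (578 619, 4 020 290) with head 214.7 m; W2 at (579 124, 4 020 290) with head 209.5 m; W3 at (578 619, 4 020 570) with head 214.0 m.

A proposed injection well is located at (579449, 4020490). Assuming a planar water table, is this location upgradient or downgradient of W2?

downgradient

∂h/∂x = (209.5 − 214.7) / (579124 − 578619) = -0.01030
∂h/∂y = (214.0 − 214.7) / (4020570 − 4020290) = -0.002500
Head at (579449, 4020490) = 214.7 + (-0.01030)·(830) + (-0.002500)·(200) = 205.65 m.
That is lower than the 209.5 m at W2, so the point is downgradient.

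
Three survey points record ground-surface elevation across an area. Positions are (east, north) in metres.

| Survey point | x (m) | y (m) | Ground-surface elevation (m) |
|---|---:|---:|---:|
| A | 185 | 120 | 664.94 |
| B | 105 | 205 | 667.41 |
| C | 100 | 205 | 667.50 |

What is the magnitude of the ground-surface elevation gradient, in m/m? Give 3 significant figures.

Differences from A: to B (Δx, Δy, Δh) = (-80, 85, +2.47); to C = (-85, 85, +2.56).
Determinant of the coordinate differences = (-80)·85 − (-85)·85 = 425.
∂z/∂x = [(+2.47)·85 − (+2.56)·85] / 425 = -0.01800
∂z/∂y = [(-80)·(+2.56) − (-85)·(+2.47)] / 425 = +0.01212
|∇f| = √(-0.01800² + 0.01212²) = 0.0217 m/m

0.0217 m/m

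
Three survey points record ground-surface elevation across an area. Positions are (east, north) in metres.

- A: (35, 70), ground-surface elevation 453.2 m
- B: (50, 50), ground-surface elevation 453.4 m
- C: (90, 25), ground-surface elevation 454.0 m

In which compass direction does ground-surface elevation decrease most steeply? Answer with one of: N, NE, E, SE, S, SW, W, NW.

Differences from A: to B (Δx, Δy, Δh) = (15, -20, +0.2); to C = (55, -45, +0.8).
Determinant of the coordinate differences = 15·(-45) − 55·(-20) = 425.
∂z/∂x = [(+0.2)·(-45) − (+0.8)·(-20)] / 425 = +0.01647
∂z/∂y = [15·(+0.8) − 55·(+0.2)] / 425 = +0.002353
Steepest decrease is along −∇f = (-0.01647 E, -0.002353 N) → west.

W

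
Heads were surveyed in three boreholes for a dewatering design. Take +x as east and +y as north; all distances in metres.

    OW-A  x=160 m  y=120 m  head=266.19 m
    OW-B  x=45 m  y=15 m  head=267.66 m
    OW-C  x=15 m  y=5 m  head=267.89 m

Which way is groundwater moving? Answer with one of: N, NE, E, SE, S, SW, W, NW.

With h = a·x + b·y + c and OW-A as origin, the differences give:
  (-115)·a + (-105)·b = +1.47
  (-145)·a + (-115)·b = +1.70
Eliminate b (×(-115) and ×(-105), subtract): -2000·a = 9.450 → a = ∂h/∂x = -0.004725
Back-substitute: b = ∂h/∂y = -0.008825.
Flow = −∇h = (+0.004725 east, +0.008825 north), which points northeast.

NE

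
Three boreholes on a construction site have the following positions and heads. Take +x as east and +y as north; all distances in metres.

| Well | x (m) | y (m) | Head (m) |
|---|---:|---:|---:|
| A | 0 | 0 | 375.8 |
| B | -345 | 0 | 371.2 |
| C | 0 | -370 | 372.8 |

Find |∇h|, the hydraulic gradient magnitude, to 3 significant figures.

0.0156

∂h/∂x = (371.2 − 375.8) / (-345 − 0) = +0.01333
∂h/∂y = (372.8 − 375.8) / (-370 − 0) = +0.008108
|∇h| = √(0.01333² + 0.008108²) = 0.0156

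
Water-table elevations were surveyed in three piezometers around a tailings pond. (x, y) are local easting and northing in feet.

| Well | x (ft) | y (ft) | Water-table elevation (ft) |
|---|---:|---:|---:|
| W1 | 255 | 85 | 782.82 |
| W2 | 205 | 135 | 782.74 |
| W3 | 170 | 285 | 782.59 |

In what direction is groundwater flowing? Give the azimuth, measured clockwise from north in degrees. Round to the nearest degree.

316°

Differences from W1: to W2 (Δx, Δy, Δh) = (-50, 50, -0.08); to W3 = (-85, 200, -0.23).
Determinant of the coordinate differences = (-50)·200 − (-85)·50 = -5750.
∂h/∂x = [(-0.08)·200 − (-0.23)·50] / -5750 = +0.0007826
∂h/∂y = [(-50)·(-0.23) − (-85)·(-0.08)] / -5750 = -0.0008174
Flow direction (−∇h) has components (-0.0007826 E, +0.0008174 N).
Azimuth = atan2(E, N) = atan2(-0.0007826, +0.0008174) = 316.2° ≈ 316°.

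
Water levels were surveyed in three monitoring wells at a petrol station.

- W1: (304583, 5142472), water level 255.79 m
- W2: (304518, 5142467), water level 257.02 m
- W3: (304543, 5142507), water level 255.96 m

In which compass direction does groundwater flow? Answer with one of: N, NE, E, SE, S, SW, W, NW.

NE

Three-point gradient (reference W1): Δ to W2 = (-65, -5, +1.23), Δ to W3 = (-40, 35, +0.17).
∂h/∂x = -0.01774, ∂h/∂y = -0.01541 (det = -2475).
Flow = −∇h = (+0.01774 east, +0.01541 north), which points northeast.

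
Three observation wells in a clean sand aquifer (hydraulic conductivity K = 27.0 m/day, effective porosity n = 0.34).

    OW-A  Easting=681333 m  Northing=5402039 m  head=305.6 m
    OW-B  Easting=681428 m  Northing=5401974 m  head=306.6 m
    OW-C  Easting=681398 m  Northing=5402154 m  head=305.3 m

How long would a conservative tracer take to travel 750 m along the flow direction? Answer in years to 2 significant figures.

2.9 years

With h = a·x + b·y + c and OW-A as origin, the differences give:
  95·a + (-65)·b = +1.0
  65·a + 115·b = -0.3
Eliminate b (×115 and ×(-65), subtract): 15150·a = 95.50 → a = ∂h/∂x = +0.006304
Back-substitute: b = ∂h/∂y = -0.006172.
|∇h| = √(0.006304² + -0.006172²) = 0.008822
Seepage velocity v = K·i/n = 27.0 × 0.008822 / 0.34 = 0.7006 m/day.
t = 750 / 0.7006 = 1071 days = 2.93 years.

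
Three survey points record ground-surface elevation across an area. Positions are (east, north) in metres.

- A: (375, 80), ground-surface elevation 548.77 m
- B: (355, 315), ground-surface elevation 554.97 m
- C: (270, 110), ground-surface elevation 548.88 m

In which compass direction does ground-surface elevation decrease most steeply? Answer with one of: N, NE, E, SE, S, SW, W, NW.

Three-point gradient (reference A): Δ to B = (-20, 235, +6.20), Δ to C = (-105, 30, +0.11).
∂z/∂x = +0.006652, ∂z/∂y = +0.02695 (det = 24075).
Steepest decrease is along −∇f = (-0.006652 E, -0.02695 N) → south.

S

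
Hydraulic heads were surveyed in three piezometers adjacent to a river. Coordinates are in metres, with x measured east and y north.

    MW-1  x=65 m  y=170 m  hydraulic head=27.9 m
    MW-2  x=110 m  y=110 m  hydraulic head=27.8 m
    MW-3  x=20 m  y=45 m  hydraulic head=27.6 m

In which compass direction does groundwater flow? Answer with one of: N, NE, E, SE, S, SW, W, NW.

S

Three-point gradient (reference MW-1): Δ to MW-2 = (45, -60, -0.1), Δ to MW-3 = (-45, -125, -0.3).
∂h/∂x = +0.0006607, ∂h/∂y = +0.002162 (det = -8325).
Flow = −∇h = (-0.0006607 east, -0.002162 north), which points south.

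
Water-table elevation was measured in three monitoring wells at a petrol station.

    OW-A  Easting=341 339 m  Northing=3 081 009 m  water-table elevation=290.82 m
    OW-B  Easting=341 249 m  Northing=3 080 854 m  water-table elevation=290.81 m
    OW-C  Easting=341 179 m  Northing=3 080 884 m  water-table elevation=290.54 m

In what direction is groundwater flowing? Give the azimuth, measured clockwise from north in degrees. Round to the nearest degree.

299°

Taking OW-A as reference: OW-B−OW-A = (-90, -155, -0.01); OW-C−OW-A = (-160, -125, -0.28).
Determinant of the coordinate differences = (-90)·(-125) − (-160)·(-155) = -13550.
∂h/∂x = [(-0.01)·(-125) − (-0.28)·(-155)] / -13550 = +0.003111
∂h/∂y = [(-90)·(-0.28) − (-160)·(-0.01)] / -13550 = -0.001742
Flow direction (−∇h) has components (-0.003111 E, +0.001742 N).
Azimuth = atan2(E, N) = atan2(-0.003111, +0.001742) = 299.2° ≈ 299°.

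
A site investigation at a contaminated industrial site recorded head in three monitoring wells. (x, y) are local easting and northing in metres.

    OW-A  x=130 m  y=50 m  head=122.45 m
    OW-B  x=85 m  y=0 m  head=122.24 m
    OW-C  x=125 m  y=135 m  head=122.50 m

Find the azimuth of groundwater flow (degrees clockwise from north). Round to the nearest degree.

258°

Differences from OW-A: to OW-B (Δx, Δy, Δh) = (-45, -50, -0.21); to OW-C = (-5, 85, +0.05).
Solve a·Δx + b·Δy = Δh: det = (-45)·85 − (-5)·(-50) = -4075.
∂h/∂x = [(-0.21)·85 − (+0.05)·(-50)] / -4075 = +0.003767
∂h/∂y = [(-45)·(+0.05) − (-5)·(-0.21)] / -4075 = +0.0008098
Flow direction (−∇h) has components (-0.003767 E, -0.0008098 N).
Azimuth = atan2(E, N) = atan2(-0.003767, -0.0008098) = 257.9° ≈ 258°.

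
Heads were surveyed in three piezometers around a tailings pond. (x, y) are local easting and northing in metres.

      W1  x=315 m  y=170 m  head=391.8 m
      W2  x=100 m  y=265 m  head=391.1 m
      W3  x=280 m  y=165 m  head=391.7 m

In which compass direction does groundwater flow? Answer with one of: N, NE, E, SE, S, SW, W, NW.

W

With h = a·x + b·y + c and W1 as origin, the differences give:
  (-215)·a + 95·b = -0.7
  (-35)·a + (-5)·b = -0.1
Eliminate b (×(-5) and ×95, subtract): 4400·a = 13.00 → a = ∂h/∂x = +0.002955
Back-substitute: b = ∂h/∂y = -0.0006818.
Flow = −∇h = (-0.002955 east, +0.0006818 north), which points west.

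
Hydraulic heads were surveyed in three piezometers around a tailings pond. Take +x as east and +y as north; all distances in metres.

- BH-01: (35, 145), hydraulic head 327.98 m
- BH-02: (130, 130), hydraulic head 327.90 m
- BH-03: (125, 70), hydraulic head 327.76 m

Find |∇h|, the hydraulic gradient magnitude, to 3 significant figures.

Differences from BH-01: to BH-02 (Δx, Δy, Δh) = (95, -15, -0.08); to BH-03 = (90, -75, -0.22).
Solve a·Δx + b·Δy = Δh: det = 95·(-75) − 90·(-15) = -5775.
∂h/∂x = [(-0.08)·(-75) − (-0.22)·(-15)] / -5775 = -0.0004675
∂h/∂y = [95·(-0.22) − 90·(-0.08)] / -5775 = +0.002372
|∇h| = √(-0.0004675² + 0.002372²) = 0.002418

0.00242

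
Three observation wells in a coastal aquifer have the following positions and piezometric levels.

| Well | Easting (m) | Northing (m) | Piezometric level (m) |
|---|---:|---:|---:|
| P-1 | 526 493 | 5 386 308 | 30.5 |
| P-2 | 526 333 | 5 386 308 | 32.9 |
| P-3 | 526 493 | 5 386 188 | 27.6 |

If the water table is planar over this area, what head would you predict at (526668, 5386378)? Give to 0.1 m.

29.6 m

∂h/∂x = (32.9 − 30.5) / (526333 − 526493) = -0.01500
∂h/∂y = (27.6 − 30.5) / (5386188 − 5386308) = +0.02417
h(526668, 5386378) = 30.5 + (-0.01500)·(175) + (+0.02417)·(70) = 30.5 -2.625 +1.692 = 29.567 m.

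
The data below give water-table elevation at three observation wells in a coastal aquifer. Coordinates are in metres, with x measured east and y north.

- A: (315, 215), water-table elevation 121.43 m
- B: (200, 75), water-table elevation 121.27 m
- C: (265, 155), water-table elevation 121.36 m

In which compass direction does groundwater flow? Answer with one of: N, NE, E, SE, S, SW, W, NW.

W

Taking A as reference: B−A = (-115, -140, -0.16); C−A = (-50, -60, -0.07).
Solve a·Δx + b·Δy = Δh: det = (-115)·(-60) − (-50)·(-140) = -100.
∂h/∂x = [(-0.16)·(-60) − (-0.07)·(-140)] / -100 = +0.002000
∂h/∂y = [(-115)·(-0.07) − (-50)·(-0.16)] / -100 = -0.0005000
Flow = −∇h = (-0.002000 east, +0.0005000 north), which points west.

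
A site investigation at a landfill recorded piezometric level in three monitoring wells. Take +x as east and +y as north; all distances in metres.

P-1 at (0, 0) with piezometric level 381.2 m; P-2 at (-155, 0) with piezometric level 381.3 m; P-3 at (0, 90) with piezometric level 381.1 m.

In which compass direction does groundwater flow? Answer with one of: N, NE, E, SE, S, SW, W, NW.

NE

∂h/∂x = (381.3 − 381.2) / (-155 − 0) = -0.0006452
∂h/∂y = (381.1 − 381.2) / (90 − 0) = -0.001111
Flow = −∇h = (+0.0006452 east, +0.001111 north), which points northeast.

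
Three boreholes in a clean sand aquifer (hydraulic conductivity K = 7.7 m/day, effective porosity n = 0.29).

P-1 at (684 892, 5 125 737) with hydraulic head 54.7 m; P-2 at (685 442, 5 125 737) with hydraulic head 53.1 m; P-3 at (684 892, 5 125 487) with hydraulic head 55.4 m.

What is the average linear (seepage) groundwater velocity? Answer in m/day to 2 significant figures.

0.11 m/day

∂h/∂x = (53.1 − 54.7) / (685442 − 684892) = -0.002909
∂h/∂y = (55.4 − 54.7) / (5125487 − 5125737) = -0.002800
|∇h| = √(-0.002909² + -0.002800²) = 0.004038
Seepage velocity v = K·i/n = 7.7 × 0.004038 / 0.29 = 0.1072 m/day.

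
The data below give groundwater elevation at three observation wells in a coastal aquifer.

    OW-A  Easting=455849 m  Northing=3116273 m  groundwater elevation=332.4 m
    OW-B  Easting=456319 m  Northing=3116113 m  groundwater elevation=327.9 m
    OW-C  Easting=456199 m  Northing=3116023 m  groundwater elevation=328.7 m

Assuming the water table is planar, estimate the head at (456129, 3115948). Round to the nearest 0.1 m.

With h = a·x + b·y + c and OW-A as origin, the differences give:
  470·a + (-160)·b = -4.5
  350·a + (-250)·b = -3.7
Eliminate b (×(-250) and ×(-160), subtract): -61500·a = 533.00 → a = ∂h/∂x = -0.008667
Back-substitute: b = ∂h/∂y = +0.002667.
h(456129, 3115948) = 332.4 + (-0.008667)·(280) + (+0.002667)·(-325) = 332.4 -2.427 -0.867 = 329.107 m.

329.1 m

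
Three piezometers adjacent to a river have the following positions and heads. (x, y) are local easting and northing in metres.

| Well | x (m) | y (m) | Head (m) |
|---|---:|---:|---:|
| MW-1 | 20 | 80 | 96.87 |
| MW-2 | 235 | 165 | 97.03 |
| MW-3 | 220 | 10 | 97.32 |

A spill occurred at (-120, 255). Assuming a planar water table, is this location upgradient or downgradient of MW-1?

Differences from MW-1: to MW-2 (Δx, Δy, Δh) = (215, 85, +0.16); to MW-3 = (200, -70, +0.45).
Determinant of the coordinate differences = 215·(-70) − 200·85 = -32050.
∂h/∂x = [(+0.16)·(-70) − (+0.45)·85] / -32050 = +0.001543
∂h/∂y = [215·(+0.45) − 200·(+0.16)] / -32050 = -0.002020
Head at (-120, 255) = 96.87 + (+0.001543)·(-140) + (-0.002020)·(175) = 96.30 m.
That is lower than the 96.87 m at MW-1, so the point is downgradient.

downgradient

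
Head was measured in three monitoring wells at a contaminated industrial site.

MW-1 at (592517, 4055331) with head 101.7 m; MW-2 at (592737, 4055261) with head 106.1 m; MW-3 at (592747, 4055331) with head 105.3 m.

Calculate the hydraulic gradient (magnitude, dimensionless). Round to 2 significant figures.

0.021

Differences from MW-1: to MW-2 (Δx, Δy, Δh) = (220, -70, +4.4); to MW-3 = (230, 0, +3.6).
Solve a·Δx + b·Δy = Δh: det = 220·0 − 230·(-70) = 16100.
∂h/∂x = [(+4.4)·0 − (+3.6)·(-70)] / 16100 = +0.01565
∂h/∂y = [220·(+3.6) − 230·(+4.4)] / 16100 = -0.01366
|∇h| = √(0.01565² + -0.01366²) = 0.02077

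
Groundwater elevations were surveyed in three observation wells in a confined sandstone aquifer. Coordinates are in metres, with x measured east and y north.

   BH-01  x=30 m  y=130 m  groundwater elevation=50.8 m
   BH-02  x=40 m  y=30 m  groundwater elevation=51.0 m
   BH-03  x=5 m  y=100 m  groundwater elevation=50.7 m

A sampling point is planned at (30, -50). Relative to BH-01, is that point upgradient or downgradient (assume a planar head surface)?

upgradient

With h = a·x + b·y + c and BH-01 as origin, the differences give:
  10·a + (-100)·b = +0.2
  (-25)·a + (-30)·b = -0.1
Eliminate b (×(-30) and ×(-100), subtract): -2800·a = -16.00 → a = ∂h/∂x = +0.005714
Back-substitute: b = ∂h/∂y = -0.001429.
Head at (30, -50) = 50.8 + (+0.005714)·(0) + (-0.001429)·(-180) = 51.06 m.
That is higher than the 50.8 m at BH-01, so the point is upgradient.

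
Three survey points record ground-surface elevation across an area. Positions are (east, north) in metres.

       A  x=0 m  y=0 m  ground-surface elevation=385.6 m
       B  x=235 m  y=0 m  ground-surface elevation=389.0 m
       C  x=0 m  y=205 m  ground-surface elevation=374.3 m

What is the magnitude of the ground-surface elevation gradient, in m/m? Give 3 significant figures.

0.0570 m/m

∂z/∂x = (389.0 − 385.6) / (235 − 0) = +0.01447
∂z/∂y = (374.3 − 385.6) / (205 − 0) = -0.05512
|∇f| = √(0.01447² + -0.05512²) = 0.05699 m/m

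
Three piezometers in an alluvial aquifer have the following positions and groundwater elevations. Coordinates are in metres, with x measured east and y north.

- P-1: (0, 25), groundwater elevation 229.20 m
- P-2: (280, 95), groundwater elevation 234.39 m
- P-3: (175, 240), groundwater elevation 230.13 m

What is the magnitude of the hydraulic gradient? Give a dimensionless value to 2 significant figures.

Three-point gradient (reference P-1): Δ to P-2 = (280, 70, +5.19), Δ to P-3 = (175, 215, +0.93).
∂h/∂x = +0.02191, ∂h/∂y = -0.01351 (det = 47950).
|∇h| = √(0.02191² + -0.01351²) = 0.02574

0.026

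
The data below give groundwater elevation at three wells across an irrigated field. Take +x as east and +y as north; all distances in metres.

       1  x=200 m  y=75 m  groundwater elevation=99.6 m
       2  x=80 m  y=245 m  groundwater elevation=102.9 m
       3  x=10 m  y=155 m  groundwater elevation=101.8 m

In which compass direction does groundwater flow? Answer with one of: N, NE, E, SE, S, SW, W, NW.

S

With h = a·x + b·y + c and 1 as origin, the differences give:
  (-120)·a + 170·b = +3.3
  (-190)·a + 80·b = +2.2
Eliminate b (×80 and ×170, subtract): 22700·a = -110.00 → a = ∂h/∂x = -0.004846
Back-substitute: b = ∂h/∂y = +0.01599.
Flow = −∇h = (+0.004846 east, -0.01599 north), which points south.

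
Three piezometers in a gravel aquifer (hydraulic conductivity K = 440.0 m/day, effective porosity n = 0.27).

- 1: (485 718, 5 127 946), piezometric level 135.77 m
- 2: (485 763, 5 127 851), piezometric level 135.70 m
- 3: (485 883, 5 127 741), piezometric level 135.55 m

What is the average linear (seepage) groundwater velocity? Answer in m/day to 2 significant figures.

1.7 m/day

Taking 1 as reference: 2−1 = (45, -95, -0.07); 3−1 = (165, -205, -0.22).
Solve a·Δx + b·Δy = Δh: det = 45·(-205) − 165·(-95) = 6450.
∂h/∂x = [(-0.07)·(-205) − (-0.22)·(-95)] / 6450 = -0.001016
∂h/∂y = [45·(-0.22) − 165·(-0.07)] / 6450 = +0.0002558
|∇h| = √(-0.001016² + 0.0002558²) = 0.001048
Seepage velocity v = K·i/n = 440.0 × 0.001048 / 0.27 = 1.708 m/day.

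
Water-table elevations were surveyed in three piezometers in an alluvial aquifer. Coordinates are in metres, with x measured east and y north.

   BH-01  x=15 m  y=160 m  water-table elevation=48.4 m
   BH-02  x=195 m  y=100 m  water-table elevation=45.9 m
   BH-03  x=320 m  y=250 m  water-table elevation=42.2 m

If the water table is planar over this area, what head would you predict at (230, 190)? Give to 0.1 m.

44.4 m

Taking BH-01 as reference: BH-02−BH-01 = (180, -60, -2.5); BH-03−BH-01 = (305, 90, -6.2).
Determinant of the coordinate differences = 180·90 − 305·(-60) = 34500.
∂h/∂x = [(-2.5)·90 − (-6.2)·(-60)] / 34500 = -0.01730
∂h/∂y = [180·(-6.2) − 305·(-2.5)] / 34500 = -0.01025
h(230, 190) = 48.4 + (-0.01730)·(215) + (-0.01025)·(30) = 48.4 -3.720 -0.307 = 44.372 m.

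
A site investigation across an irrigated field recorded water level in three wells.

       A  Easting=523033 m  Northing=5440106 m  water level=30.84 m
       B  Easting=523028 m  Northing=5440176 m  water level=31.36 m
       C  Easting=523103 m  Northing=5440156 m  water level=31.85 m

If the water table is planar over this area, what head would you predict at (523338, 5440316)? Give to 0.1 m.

Differences from A: to B (Δx, Δy, Δh) = (-5, 70, +0.52); to C = (70, 50, +1.01).
Determinant of the coordinate differences = (-5)·50 − 70·70 = -5150.
∂h/∂x = [(+0.52)·50 − (+1.01)·70] / -5150 = +0.008680
∂h/∂y = [(-5)·(+1.01) − 70·(+0.52)] / -5150 = +0.008049
h(523338, 5440316) = 30.84 + (+0.008680)·(305) + (+0.008049)·(210) = 30.84 +2.647 +1.690 = 35.177 m.

35.2 m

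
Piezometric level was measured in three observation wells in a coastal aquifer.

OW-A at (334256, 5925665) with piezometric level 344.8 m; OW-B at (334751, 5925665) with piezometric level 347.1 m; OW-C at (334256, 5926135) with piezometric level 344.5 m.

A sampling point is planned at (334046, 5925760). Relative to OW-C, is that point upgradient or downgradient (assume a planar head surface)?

downgradient

∂h/∂x = (347.1 − 344.8) / (334751 − 334256) = +0.004646
∂h/∂y = (344.5 − 344.8) / (5926135 − 5925665) = -0.0006383
Head at (334046, 5925760) = 344.8 + (+0.004646)·(-210) + (-0.0006383)·(95) = 343.76 m.
That is lower than the 344.5 m at OW-C, so the point is downgradient.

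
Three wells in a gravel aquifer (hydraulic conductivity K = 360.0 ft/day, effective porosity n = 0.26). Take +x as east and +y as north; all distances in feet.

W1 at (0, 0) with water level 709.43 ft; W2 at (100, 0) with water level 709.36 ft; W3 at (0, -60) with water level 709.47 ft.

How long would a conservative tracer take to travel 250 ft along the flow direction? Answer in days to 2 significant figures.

∂h/∂x = (709.36 − 709.43) / (100 − 0) = -0.0007000
∂h/∂y = (709.47 − 709.43) / (-60 − 0) = -0.0006667
|∇h| = √(-0.0007000² + -0.0006667²) = 0.0009667
Seepage velocity v = K·i/n = 360.0 × 0.0009667 / 0.26 = 1.339 ft/day.
t = 250 / 1.339 = 186.7 days.

190 days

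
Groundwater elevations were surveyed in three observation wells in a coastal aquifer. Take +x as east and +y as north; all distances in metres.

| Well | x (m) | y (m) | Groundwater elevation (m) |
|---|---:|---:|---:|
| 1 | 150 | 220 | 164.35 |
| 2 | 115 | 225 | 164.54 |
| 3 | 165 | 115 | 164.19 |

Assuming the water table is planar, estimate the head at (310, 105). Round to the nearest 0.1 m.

Differences from 1: to 2 (Δx, Δy, Δh) = (-35, 5, +0.19); to 3 = (15, -105, -0.16).
Determinant of the coordinate differences = (-35)·(-105) − 15·5 = 3600.
∂h/∂x = [(+0.19)·(-105) − (-0.16)·5] / 3600 = -0.005319
∂h/∂y = [(-35)·(-0.16) − 15·(+0.19)] / 3600 = +0.0007639
h(310, 105) = 164.35 + (-0.005319)·(160) + (+0.0007639)·(-115) = 164.35 -0.851 -0.088 = 163.411 m.

163.4 m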